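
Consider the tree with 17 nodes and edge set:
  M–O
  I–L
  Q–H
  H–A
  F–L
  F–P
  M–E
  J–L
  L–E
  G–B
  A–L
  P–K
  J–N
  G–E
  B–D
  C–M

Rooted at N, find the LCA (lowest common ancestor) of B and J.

J

Ancestors of B (toward the root): B, G, E, L, J, N.
Ancestors of J: J, N.
The deepest node appearing in both lists is J.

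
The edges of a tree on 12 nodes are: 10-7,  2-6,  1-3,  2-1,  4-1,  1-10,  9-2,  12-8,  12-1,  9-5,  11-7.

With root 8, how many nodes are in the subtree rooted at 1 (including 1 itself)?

The subtree rooted at 1 contains: 1, 3, 10, 2, 4, 7, 6, 9, 11, 5 — 10 nodes.

10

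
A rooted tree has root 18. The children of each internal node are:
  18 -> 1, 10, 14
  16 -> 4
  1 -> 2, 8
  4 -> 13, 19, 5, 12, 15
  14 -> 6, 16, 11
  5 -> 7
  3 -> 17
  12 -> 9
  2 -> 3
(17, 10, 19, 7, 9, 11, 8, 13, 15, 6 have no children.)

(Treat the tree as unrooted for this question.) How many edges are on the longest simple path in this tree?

9

A longest path is 17 – 3 – 2 – 1 – 18 – 14 – 16 – 4 – 5 – 7, with 9 edges.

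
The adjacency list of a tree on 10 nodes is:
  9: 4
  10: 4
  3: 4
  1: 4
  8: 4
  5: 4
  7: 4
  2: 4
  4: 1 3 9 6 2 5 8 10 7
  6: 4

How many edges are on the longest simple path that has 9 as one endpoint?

2

Distances from 9 peak at 2, attained at 3 (8, 6, 1, 10, 5, 2, 7 also at distance 2).
9 – 4 – 3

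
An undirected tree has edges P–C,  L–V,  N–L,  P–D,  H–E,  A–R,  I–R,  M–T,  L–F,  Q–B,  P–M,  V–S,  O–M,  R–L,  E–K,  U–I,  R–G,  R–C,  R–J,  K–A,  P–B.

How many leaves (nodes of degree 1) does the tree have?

The leaves are D, F, G, H, J, N, O, Q, S, T, U.
That is 11 leaves.

11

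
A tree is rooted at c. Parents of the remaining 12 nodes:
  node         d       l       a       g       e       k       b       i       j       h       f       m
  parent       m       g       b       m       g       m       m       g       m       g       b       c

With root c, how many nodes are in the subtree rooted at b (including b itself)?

The subtree rooted at b contains: b, a, f — 3 nodes.

3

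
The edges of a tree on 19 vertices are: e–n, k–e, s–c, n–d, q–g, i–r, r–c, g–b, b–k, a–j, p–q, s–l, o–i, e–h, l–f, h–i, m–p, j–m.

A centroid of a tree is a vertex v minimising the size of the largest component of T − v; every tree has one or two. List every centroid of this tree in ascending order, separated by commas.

e

If e is removed the pieces have sizes 8, 8, 2, all ≤ ⌊19/2⌋ = 9.
No neighbour of e does as well, so e is the unique centroid.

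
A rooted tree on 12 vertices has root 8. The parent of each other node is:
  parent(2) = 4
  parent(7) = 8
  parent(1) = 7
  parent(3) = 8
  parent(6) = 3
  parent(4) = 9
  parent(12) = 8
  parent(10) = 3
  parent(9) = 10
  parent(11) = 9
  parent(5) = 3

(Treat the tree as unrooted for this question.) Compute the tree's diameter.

7

BFS from 2 reaches 1 last, at distance 7; BFS from 1 confirms no node is farther.
Path: 2-4-9-10-3-8-7-1.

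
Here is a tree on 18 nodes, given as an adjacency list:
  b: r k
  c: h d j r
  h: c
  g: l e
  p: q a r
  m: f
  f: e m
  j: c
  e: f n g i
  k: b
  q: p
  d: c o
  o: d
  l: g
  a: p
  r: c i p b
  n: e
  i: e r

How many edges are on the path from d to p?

3

The path is d - c - r - p, which has 3 edges.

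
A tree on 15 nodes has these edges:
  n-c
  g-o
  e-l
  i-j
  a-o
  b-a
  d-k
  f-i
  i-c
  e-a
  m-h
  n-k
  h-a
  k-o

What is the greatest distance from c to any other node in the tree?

Distances from c peak at 6, attained at l (m also at distance 6).
c-n-k-o-a-e-l

6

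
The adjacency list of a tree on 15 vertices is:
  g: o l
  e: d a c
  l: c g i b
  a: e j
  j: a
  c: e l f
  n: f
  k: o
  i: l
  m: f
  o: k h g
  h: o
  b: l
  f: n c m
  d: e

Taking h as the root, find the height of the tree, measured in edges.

The longest root-to-leaf path is h-o-g-l-c-e-a-j (7 edges).

7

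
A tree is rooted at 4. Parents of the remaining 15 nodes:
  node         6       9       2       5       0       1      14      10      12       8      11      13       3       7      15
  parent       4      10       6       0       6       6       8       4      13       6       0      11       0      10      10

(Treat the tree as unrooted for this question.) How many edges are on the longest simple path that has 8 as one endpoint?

5

Distances from 8 peak at 5, attained at 12.
8 – 6 – 0 – 11 – 13 – 12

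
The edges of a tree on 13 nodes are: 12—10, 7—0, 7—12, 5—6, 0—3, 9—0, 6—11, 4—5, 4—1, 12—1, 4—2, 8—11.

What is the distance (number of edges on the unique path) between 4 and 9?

The path is 4 – 1 – 12 – 7 – 0 – 9, which has 5 edges.

5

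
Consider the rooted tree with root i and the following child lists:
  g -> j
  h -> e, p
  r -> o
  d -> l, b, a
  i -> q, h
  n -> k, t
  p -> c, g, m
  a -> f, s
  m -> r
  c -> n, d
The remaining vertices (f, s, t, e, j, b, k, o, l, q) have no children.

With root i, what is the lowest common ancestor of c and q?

c's ancestor chain is c, p, h, i and q's is q, i; they first meet at i.

i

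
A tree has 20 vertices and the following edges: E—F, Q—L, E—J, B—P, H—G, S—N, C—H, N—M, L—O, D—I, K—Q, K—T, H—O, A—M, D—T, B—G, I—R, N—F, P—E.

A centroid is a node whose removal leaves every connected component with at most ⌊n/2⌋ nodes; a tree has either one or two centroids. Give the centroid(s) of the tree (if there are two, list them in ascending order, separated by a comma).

G, H

Removing H splits the tree into components of sizes 10, 8, 1; the largest is 10 ≤ ⌊20/2⌋ = 10.
G is adjacent to H and is also a centroid (the largest component after removing it is likewise 10).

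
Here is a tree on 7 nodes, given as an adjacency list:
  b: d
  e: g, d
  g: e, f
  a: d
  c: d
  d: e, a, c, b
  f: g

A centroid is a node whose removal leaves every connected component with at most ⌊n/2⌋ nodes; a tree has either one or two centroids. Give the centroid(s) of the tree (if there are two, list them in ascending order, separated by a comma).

If d is removed the pieces have sizes 3, 1, 1, 1, all ≤ ⌊7/2⌋ = 3.
No neighbour of d does as well, so d is the unique centroid.

d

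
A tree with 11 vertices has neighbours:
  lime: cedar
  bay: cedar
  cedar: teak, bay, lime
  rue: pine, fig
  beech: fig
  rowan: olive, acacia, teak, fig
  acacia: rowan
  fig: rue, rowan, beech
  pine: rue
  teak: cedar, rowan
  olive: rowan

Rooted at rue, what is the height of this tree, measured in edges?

5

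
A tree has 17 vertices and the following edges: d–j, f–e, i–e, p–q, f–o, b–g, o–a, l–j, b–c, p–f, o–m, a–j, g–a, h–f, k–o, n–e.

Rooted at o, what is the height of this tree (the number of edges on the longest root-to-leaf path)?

4

c sits deepest: o–a–g–b–c — 4 edges from the root.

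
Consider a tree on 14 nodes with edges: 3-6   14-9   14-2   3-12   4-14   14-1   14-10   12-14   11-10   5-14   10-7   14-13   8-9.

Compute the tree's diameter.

Starting from 6, a farthest node is 8 at distance 5.
One longest path: 6-3-12-14-9-8.
So the diameter is 5.

5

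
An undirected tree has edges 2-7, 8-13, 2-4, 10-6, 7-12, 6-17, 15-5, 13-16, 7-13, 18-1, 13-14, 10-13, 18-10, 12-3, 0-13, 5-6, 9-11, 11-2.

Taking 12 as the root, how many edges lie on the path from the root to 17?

Climbing from 17 to the root: 17 – 6 – 10 – 13 – 7 – 12. That's 5 steps.

5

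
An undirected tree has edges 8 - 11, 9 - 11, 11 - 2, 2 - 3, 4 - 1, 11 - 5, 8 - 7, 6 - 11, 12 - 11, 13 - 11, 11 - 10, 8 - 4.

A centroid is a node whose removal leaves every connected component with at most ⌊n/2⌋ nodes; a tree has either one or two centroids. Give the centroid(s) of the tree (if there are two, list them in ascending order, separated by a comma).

Delete 11: the remaining components have sizes 4, 2, 1, 1, 1, 1, 1, 1. Max 4 ≤ 6, so 11 is a centroid.
No neighbour of 11 does as well, so 11 is the unique centroid.

11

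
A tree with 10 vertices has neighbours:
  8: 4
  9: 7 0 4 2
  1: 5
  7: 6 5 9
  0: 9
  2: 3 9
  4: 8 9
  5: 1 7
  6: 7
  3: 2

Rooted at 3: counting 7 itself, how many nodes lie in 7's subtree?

4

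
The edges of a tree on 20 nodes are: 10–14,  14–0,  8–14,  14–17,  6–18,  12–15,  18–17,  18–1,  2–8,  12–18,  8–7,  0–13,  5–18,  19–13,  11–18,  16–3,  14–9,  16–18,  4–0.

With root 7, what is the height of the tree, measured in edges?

The longest root-to-leaf path is 7 – 8 – 14 – 17 – 18 – 12 – 15 (6 edges).

6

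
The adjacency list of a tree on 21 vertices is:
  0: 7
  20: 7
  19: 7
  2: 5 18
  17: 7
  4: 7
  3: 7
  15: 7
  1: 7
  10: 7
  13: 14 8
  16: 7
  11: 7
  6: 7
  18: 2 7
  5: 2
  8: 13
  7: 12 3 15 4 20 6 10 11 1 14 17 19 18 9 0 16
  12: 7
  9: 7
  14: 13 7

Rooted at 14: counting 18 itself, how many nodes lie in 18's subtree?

3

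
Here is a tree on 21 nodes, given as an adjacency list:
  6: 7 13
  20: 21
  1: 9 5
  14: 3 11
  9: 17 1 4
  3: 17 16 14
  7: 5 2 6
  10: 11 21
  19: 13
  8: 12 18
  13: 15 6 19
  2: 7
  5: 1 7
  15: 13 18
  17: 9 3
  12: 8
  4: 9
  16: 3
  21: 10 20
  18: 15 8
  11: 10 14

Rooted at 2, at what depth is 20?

11

2 → 7 → 5 → 1 → 9 → 17 → 3 → 14 → 11 → 10 → 21 → 20 — 11 edges.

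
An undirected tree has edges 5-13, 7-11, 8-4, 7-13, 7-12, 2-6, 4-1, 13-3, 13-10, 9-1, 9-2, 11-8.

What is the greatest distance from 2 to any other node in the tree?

8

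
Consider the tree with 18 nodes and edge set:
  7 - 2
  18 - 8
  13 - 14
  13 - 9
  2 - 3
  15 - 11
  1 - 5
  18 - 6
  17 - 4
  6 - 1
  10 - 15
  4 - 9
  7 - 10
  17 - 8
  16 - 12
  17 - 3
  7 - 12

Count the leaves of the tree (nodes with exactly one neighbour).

Exactly 4 nodes have a single neighbour: 5, 11, 14, 16.

4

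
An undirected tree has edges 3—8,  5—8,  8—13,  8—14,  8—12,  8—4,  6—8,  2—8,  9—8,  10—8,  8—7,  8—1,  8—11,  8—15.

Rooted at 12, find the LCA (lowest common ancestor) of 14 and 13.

8

Path 14→root: 14 8 12; path 13→root: 13 8 12.
First common node: 8.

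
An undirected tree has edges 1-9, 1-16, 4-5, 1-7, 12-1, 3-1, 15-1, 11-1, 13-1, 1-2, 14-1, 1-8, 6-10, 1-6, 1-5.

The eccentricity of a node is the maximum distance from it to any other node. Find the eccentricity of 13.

The node farthest from 13 is 4 (10 also at distance 3), via 13-1-5-4 — 3 edges.

3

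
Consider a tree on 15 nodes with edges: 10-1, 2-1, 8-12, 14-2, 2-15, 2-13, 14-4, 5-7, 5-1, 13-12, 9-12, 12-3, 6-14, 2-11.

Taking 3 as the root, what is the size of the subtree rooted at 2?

10

Descendants of 2 (including itself): 2, 14, 15, 1, 11, 6, 4, 5, 10, 7. That's 10.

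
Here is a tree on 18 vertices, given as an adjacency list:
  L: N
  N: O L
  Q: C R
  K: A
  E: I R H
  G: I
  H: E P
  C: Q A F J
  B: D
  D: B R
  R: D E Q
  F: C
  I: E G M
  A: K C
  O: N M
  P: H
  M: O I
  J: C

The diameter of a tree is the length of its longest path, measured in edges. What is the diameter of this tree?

A longest path is L – N – O – M – I – E – R – Q – C – A – K, with 10 edges.

10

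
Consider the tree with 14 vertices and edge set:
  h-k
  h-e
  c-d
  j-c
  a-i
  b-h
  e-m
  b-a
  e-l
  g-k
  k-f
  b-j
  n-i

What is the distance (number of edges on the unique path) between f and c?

f–k–h–b–j–c: 5 edges.

5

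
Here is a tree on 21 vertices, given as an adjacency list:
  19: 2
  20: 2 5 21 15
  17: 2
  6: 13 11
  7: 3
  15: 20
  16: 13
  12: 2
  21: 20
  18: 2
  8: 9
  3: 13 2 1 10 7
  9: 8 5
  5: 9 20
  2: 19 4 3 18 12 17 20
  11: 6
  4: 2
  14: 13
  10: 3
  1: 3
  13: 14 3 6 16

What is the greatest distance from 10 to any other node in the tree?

6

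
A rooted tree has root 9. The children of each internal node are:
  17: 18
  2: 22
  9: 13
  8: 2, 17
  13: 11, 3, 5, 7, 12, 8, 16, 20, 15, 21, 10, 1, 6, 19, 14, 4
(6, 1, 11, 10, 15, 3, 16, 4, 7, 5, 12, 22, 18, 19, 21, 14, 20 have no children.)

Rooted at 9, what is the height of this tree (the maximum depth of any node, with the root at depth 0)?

4

The longest root-to-leaf path is 9 → 13 → 8 → 2 → 22 (4 edges).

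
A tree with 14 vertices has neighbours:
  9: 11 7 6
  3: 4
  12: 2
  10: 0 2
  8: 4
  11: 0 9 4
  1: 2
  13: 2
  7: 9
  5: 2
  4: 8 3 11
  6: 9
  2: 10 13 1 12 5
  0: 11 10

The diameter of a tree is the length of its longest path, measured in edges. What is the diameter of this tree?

6

BFS from 8 reaches 13 last, at distance 6; BFS from 13 confirms no node is farther.
Path: 8-4-11-0-10-2-13.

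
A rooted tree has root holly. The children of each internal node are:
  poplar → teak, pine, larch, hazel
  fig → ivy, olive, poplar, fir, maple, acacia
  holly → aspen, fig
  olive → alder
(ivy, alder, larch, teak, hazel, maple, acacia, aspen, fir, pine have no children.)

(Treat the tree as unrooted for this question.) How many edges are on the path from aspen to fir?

3

aspen – holly – fig – fir: 3 edges.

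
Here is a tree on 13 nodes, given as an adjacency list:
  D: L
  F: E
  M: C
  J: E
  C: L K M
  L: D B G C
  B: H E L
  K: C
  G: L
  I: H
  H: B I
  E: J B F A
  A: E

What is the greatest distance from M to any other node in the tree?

The node farthest from M is A (F, I, J also at distance 5), via M–C–L–B–E–A — 5 edges.

5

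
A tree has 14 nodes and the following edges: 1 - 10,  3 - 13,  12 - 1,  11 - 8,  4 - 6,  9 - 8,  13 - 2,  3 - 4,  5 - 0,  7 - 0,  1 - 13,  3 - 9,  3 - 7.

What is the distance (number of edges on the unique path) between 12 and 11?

Walking from 12: 12–1–13–3–9–8–11. Length 6.

6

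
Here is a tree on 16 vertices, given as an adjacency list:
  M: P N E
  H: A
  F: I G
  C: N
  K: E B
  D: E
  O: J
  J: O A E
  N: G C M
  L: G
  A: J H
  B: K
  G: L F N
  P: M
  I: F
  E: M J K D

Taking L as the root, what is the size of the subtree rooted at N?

12

The subtree rooted at N contains: N, M, C, E, P, K, J, D, B, A, O, H — 12 nodes.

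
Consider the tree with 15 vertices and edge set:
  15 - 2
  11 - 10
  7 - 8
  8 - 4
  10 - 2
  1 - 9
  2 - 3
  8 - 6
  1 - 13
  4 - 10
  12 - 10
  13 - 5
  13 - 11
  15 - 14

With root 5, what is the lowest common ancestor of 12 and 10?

10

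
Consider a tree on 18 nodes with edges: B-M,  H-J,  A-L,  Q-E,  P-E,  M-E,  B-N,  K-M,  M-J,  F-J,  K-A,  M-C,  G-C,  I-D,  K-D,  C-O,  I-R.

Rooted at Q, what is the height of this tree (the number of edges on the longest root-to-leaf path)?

A deepest node is R, reached by Q-E-M-K-D-I-R.
That path has 6 edges, so the height is 6.

6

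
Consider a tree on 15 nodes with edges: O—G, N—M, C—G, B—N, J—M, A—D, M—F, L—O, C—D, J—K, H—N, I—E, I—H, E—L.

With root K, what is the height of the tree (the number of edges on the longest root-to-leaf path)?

12

A sits deepest: K–J–M–N–H–I–E–L–O–G–C–D–A — 12 edges from the root.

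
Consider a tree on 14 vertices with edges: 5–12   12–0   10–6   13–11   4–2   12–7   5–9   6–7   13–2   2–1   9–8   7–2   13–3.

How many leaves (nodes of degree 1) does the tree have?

The leaves are 0, 1, 3, 4, 8, 10, 11.
That is 7 leaves.

7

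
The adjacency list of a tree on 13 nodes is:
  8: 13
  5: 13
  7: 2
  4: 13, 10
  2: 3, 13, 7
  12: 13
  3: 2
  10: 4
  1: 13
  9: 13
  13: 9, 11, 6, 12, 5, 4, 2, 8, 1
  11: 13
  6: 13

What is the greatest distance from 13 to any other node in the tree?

2

Distances from 13 peak at 2, attained at 3 (7, 10 also at distance 2).
13–2–3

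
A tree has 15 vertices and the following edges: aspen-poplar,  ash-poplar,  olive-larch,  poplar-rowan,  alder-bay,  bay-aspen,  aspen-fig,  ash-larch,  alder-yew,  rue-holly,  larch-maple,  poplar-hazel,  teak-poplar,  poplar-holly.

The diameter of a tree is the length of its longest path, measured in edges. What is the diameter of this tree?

7

BFS from yew reaches olive last, at distance 7; BFS from olive confirms no node is farther.
Path: yew – alder – bay – aspen – poplar – ash – larch – olive.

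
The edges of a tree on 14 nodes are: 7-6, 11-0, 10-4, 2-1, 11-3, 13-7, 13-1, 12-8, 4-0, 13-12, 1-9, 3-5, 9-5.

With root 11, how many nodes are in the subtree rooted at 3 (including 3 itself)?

The subtree rooted at 3 contains: 3, 5, 9, 1, 2, 13, 12, 7, 8, 6 — 10 nodes.

10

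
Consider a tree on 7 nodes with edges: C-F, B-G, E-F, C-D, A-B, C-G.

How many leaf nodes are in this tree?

3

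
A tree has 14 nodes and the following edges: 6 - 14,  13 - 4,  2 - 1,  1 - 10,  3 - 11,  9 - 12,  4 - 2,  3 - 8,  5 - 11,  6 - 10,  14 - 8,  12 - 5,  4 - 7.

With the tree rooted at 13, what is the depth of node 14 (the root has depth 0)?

Path from 13 to 14: 13 → 4 → 2 → 1 → 10 → 6 → 14, which has 6 edges.

6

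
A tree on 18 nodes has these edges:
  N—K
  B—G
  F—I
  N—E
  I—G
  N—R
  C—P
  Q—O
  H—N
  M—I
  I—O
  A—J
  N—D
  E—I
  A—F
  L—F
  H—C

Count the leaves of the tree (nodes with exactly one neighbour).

The leaves are B, D, J, K, L, M, P, Q, R.
That is 9 leaves.

9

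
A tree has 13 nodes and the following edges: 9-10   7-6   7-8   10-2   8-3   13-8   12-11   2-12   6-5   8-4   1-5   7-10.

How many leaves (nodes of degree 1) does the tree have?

Exactly 6 nodes have a single neighbour: 1, 3, 4, 9, 11, 13.

6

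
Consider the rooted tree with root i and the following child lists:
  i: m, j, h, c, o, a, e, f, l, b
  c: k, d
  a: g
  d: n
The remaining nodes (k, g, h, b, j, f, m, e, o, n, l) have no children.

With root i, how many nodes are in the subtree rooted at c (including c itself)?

c's subtree: {c, k, d, n}, size 4.

4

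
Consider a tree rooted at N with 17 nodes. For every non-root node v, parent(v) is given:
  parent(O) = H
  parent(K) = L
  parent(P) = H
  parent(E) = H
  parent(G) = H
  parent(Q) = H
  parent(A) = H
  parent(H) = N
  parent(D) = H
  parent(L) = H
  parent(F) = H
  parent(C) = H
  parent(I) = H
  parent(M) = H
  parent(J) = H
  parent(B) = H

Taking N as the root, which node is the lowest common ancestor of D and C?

H

Path D→root: D H N; path C→root: C H N.
First common node: H.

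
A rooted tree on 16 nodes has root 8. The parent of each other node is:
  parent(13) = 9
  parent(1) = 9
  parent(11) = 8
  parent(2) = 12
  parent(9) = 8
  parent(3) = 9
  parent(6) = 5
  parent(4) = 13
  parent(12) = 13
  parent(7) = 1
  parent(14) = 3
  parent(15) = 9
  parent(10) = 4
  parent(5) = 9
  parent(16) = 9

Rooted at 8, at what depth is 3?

8–9–3 — 2 edges.

2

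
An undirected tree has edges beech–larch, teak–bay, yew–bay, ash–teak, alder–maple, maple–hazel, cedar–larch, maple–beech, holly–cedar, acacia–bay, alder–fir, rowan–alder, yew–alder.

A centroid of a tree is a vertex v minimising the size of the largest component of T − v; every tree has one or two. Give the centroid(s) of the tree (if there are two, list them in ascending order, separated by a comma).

alder

If alder is removed the pieces have sizes 6, 5, 1, 1, all ≤ ⌊14/2⌋ = 7.
Every other node leaves some component of size > 7, so the centroid is unique.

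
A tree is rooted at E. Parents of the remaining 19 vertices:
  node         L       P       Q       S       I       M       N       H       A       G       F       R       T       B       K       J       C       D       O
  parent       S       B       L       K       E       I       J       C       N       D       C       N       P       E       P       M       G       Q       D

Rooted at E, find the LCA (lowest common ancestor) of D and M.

E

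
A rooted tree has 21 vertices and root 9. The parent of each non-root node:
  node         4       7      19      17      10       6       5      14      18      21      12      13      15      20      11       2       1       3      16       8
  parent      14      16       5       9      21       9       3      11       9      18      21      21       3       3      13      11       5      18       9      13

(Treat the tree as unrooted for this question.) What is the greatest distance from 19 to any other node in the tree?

The node farthest from 19 is 4, via 19 – 5 – 3 – 18 – 21 – 13 – 11 – 14 – 4 — 8 edges.

8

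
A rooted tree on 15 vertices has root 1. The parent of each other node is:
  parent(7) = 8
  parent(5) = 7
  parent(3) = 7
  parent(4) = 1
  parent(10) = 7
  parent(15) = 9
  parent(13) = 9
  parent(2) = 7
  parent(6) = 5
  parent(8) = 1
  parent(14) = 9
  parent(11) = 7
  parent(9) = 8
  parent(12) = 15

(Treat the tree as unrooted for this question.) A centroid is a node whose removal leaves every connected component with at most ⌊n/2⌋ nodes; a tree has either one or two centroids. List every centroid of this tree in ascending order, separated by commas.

8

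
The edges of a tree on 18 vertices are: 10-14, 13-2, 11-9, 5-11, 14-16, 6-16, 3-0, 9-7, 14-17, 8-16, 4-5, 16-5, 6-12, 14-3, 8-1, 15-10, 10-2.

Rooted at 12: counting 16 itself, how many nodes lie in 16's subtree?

16

The subtree rooted at 16 contains: 16, 5, 14, 8, 11, 4, 10, 3, 17, 1, 9, 2, 15, 0, 7, 13 — 16 nodes.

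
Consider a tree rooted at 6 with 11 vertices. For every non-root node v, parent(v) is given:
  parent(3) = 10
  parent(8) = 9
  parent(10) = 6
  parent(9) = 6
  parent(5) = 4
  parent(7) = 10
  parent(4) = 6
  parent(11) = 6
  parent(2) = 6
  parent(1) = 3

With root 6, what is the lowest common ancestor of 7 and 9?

Ancestors of 7 (toward the root): 7, 10, 6.
Ancestors of 9: 9, 6.
The deepest node appearing in both lists is 6.

6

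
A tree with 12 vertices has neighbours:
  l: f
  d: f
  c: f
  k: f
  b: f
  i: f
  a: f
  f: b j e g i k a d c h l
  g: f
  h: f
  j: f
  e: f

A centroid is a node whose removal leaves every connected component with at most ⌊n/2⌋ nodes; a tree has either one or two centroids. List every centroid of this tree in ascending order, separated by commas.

Delete f: the remaining components have sizes 1, 1, 1, 1, 1, 1, 1, 1, 1, 1, 1. Max 1 ≤ 6, so f is a centroid.
Every other node leaves some component of size > 6, so the centroid is unique.

f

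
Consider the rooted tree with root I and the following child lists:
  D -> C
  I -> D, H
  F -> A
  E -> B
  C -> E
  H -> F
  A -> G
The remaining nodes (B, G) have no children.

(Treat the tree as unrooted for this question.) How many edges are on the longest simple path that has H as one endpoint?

Distances from H peak at 5, attained at B.
H-I-D-C-E-B

5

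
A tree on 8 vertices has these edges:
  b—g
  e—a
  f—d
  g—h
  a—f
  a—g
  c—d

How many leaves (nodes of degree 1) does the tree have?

The leaves are b, c, e, h.
That is 4 leaves.

4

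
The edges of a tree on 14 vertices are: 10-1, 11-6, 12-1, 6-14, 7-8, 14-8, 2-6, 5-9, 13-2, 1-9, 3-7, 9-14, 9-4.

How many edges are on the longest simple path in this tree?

6

Starting from 3, a farthest node is 13 at distance 6.
One longest path: 3 - 7 - 8 - 14 - 6 - 2 - 13.
So the diameter is 6.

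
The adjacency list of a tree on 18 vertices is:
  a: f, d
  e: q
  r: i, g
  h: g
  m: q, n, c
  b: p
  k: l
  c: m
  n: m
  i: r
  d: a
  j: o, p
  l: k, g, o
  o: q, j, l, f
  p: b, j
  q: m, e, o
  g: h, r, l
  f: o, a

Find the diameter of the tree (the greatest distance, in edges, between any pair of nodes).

7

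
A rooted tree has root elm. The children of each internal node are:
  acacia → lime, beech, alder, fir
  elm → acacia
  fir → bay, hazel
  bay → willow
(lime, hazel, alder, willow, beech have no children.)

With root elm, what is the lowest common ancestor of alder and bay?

acacia

Ancestors of alder (toward the root): alder, acacia, elm.
Ancestors of bay: bay, fir, acacia, elm.
The deepest node appearing in both lists is acacia.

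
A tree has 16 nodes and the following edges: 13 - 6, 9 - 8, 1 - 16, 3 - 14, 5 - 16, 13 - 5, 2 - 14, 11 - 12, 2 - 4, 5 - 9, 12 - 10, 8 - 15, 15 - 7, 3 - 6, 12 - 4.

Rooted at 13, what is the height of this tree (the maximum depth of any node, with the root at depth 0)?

10 sits deepest: 13 – 6 – 3 – 14 – 2 – 4 – 12 – 10 — 7 edges from the root.

7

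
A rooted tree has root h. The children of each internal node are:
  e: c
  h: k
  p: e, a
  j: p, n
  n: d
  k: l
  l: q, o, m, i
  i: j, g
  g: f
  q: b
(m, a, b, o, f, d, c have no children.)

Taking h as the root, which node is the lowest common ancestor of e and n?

Ancestors of e (toward the root): e, p, j, i, l, k, h.
Ancestors of n: n, j, i, l, k, h.
The deepest node appearing in both lists is j.

j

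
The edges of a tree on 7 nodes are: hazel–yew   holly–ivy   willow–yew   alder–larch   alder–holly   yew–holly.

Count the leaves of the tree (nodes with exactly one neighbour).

4

The leaves are hazel, ivy, larch, willow.
That is 4 leaves.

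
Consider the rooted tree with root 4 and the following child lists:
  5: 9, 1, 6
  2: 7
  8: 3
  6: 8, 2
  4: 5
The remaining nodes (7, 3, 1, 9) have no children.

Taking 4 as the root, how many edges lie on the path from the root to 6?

Climbing from 6 to the root: 6 → 5 → 4. That's 2 steps.

2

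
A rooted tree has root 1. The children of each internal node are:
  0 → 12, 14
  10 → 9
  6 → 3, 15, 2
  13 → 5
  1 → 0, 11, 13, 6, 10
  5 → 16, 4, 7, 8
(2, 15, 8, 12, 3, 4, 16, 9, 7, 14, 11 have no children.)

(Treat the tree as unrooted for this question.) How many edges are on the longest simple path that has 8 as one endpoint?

5

The node farthest from 8 is 15 (2, 3, 9, 12, 14 also at distance 5), via 8–5–13–1–6–15 — 5 edges.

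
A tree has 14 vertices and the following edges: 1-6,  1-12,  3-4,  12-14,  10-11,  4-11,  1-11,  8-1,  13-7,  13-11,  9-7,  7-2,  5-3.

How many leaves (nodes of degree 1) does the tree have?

7

The leaves are 2, 5, 6, 8, 9, 10, 14.
That is 7 leaves.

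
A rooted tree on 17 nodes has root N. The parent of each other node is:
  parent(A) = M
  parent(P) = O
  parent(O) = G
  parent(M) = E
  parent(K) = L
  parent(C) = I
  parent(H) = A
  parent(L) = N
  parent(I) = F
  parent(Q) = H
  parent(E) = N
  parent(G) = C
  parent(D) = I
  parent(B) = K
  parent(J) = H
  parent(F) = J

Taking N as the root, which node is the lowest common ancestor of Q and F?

H

Path Q→root: Q H A M E N; path F→root: F J H A M E N.
First common node: H.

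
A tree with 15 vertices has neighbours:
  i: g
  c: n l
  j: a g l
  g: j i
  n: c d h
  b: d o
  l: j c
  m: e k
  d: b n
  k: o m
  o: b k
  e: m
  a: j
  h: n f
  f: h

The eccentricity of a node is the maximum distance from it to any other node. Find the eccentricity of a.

10

A farthest node from a is e.
The path a – j – l – c – n – d – b – o – k – m – e has 10 edges.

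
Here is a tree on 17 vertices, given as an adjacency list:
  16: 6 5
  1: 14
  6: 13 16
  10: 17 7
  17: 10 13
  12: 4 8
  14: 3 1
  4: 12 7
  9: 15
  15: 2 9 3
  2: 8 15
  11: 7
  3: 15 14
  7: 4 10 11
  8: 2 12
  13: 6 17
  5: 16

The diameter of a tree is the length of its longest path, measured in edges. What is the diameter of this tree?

14

Starting from 1, a farthest node is 5 at distance 14.
One longest path: 1–14–3–15–2–8–12–4–7–10–17–13–6–16–5.
So the diameter is 14.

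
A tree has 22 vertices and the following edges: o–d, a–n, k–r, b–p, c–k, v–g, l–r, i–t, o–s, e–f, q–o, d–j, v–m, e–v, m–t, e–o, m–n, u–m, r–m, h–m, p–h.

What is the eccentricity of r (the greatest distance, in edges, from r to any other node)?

The node farthest from r is j, via r – m – v – e – o – d – j — 6 edges.

6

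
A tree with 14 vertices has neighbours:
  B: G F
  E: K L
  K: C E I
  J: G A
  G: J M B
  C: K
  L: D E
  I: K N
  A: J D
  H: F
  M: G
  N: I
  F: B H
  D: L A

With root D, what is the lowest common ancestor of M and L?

D

M's ancestor chain is M, G, J, A, D and L's is L, D; they first meet at D.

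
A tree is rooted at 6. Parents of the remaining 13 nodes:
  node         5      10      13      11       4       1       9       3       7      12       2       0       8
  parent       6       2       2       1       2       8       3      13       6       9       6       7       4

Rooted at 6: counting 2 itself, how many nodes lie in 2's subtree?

The subtree rooted at 2 contains: 2, 13, 10, 4, 3, 8, 9, 1, 12, 11 — 10 nodes.

10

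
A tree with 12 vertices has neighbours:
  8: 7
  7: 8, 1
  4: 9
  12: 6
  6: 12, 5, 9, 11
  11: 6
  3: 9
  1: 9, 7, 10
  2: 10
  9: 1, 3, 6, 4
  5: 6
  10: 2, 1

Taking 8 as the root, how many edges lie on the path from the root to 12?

Climbing from 12 to the root: 12–6–9–1–7–8. That's 5 steps.

5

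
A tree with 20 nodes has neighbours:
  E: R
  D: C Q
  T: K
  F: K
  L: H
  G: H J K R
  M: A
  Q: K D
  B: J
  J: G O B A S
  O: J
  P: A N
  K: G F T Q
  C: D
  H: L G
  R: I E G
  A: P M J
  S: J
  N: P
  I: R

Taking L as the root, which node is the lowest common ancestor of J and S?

Ancestors of J (toward the root): J, G, H, L.
Ancestors of S: S, J, G, H, L.
The deepest node appearing in both lists is J.

J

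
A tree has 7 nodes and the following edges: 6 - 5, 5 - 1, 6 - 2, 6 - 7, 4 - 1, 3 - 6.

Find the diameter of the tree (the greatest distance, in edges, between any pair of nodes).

4

A longest path is 4 - 1 - 5 - 6 - 2, with 4 edges.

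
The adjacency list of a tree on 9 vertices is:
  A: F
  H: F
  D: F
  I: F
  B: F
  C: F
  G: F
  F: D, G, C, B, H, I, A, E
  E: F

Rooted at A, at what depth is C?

2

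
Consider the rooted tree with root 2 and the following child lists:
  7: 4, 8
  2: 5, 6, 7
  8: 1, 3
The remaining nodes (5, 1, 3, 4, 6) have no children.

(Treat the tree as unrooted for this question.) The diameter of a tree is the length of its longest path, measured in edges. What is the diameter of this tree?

4

BFS from 1 reaches 6 last, at distance 4; BFS from 6 confirms no node is farther.
Path: 1 – 8 – 7 – 2 – 6.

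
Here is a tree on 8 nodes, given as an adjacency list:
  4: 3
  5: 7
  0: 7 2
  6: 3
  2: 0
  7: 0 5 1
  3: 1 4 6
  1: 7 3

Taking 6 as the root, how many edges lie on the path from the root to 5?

4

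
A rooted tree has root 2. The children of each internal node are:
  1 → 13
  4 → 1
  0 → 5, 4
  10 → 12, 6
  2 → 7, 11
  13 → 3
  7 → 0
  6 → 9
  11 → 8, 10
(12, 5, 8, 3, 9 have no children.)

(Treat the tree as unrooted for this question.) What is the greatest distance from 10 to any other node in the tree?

A farthest node from 10 is 3.
The path 10–11–2–7–0–4–1–13–3 has 8 edges.

8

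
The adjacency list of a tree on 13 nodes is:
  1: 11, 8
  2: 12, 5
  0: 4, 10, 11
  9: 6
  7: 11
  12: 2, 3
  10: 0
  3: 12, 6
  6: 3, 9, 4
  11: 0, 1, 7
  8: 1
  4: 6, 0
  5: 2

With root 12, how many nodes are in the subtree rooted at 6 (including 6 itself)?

Descendants of 6 (including itself): 6, 4, 9, 0, 11, 10, 1, 7, 8. That's 9.

9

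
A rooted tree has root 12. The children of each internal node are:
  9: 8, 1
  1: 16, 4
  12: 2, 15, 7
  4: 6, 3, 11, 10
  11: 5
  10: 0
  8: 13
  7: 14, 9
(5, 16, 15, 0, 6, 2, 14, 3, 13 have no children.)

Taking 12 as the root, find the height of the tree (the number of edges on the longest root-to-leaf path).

5 sits deepest: 12-7-9-1-4-11-5 — 6 edges from the root.

6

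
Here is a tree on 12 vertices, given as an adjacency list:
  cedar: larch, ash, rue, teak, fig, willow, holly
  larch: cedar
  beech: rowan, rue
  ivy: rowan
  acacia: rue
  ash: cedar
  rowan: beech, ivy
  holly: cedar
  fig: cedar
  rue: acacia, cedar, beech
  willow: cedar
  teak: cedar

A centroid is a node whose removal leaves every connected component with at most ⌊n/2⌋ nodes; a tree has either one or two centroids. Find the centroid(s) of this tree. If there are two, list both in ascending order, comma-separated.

cedar

If cedar is removed the pieces have sizes 5, 1, 1, 1, 1, 1, 1, all ≤ ⌊12/2⌋ = 6.
Every other node leaves some component of size > 6, so the centroid is unique.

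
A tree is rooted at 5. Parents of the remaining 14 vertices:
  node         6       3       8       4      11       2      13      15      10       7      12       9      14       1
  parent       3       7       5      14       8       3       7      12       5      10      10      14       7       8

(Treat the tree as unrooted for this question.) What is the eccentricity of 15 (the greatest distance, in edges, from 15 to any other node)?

5

Distances from 15 peak at 5, attained at 4 (9, 1, 2, 11, 6 also at distance 5).
15-12-10-7-14-4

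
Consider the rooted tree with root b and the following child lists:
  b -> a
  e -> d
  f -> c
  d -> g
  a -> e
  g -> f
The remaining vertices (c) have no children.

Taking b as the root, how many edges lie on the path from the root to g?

4

b–a–e–d–g — 4 edges.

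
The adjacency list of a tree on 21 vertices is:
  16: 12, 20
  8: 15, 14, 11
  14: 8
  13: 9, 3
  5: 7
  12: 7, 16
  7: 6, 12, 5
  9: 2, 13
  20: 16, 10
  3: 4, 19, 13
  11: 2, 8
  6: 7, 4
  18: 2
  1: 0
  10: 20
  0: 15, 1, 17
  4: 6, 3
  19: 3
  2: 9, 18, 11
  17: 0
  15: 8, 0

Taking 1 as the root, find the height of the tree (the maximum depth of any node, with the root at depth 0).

15

10 sits deepest: 1-0-15-8-11-2-9-13-3-4-6-7-12-16-20-10 — 15 edges from the root.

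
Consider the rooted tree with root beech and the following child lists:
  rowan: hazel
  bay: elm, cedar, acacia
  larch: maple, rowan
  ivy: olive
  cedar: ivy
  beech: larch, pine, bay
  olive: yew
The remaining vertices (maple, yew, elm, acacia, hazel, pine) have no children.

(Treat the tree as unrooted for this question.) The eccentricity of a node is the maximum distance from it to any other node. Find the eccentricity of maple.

7

The node farthest from maple is yew, via maple-larch-beech-bay-cedar-ivy-olive-yew — 7 edges.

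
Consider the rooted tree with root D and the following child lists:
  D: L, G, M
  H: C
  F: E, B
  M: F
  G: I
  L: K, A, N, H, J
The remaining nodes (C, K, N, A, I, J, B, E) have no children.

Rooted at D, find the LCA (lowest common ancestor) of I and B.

Path I→root: I G D; path B→root: B F M D.
First common node: D.

D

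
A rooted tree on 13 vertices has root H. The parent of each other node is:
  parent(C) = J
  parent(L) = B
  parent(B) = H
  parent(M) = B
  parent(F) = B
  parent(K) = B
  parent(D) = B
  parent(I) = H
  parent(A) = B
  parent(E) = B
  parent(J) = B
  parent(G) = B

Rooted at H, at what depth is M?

2

Climbing from M to the root: M → B → H. That's 2 steps.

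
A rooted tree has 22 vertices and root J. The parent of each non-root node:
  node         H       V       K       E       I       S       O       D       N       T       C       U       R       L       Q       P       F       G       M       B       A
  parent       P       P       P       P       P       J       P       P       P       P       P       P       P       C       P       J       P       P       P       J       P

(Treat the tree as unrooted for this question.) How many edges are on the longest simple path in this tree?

4

A longest path is B – J – P – C – L, with 4 edges.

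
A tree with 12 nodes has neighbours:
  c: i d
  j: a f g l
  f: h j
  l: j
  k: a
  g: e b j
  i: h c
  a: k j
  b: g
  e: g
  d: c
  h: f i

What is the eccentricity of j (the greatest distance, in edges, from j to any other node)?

5

A farthest node from j is d.
The path j-f-h-i-c-d has 5 edges.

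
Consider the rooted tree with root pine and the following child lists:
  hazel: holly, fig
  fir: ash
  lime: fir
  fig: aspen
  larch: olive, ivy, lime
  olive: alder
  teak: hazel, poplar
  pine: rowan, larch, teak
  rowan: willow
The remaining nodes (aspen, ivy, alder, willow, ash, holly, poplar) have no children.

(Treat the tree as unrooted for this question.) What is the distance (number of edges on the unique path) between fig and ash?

Walking from fig: fig–hazel–teak–pine–larch–lime–fir–ash. Length 7.

7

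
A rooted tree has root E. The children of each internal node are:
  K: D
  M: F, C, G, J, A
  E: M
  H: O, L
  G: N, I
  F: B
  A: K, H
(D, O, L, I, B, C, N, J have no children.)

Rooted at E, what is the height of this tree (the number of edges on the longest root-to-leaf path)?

L sits deepest: E – M – A – H – L — 4 edges from the root.

4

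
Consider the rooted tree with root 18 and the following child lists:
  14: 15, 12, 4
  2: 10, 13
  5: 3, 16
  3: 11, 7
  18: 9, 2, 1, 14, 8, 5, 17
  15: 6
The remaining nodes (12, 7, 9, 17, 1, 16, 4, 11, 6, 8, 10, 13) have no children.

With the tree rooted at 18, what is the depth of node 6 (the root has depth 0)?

Path from 18 to 6: 18 – 14 – 15 – 6, which has 3 edges.

3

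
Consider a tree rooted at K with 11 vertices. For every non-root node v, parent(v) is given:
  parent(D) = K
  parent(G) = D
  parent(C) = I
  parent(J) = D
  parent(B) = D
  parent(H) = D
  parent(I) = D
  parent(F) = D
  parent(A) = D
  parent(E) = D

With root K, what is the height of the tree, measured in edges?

The longest root-to-leaf path is K → D → I → C (3 edges).

3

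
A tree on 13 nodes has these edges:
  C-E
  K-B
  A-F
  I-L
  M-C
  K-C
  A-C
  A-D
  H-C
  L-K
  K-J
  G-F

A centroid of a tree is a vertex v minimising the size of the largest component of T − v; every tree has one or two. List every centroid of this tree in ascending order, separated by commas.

Removing C splits the tree into components of sizes 5, 4, 1, 1, 1; the largest is 5 ≤ ⌊13/2⌋ = 6.
Every other node leaves some component of size > 6, so the centroid is unique.

C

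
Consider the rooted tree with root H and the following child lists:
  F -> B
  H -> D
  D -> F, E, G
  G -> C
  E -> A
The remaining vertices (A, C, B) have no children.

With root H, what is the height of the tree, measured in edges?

The longest root-to-leaf path is H-D-F-B (3 edges).

3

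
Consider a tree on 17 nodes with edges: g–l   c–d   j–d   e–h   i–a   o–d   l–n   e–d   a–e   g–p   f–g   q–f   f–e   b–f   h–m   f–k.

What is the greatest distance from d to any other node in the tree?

5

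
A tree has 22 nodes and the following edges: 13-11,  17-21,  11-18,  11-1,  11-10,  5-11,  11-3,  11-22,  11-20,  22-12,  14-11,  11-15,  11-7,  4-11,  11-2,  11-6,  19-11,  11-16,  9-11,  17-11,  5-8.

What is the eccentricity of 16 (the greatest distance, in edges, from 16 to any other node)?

The node farthest from 16 is 12 (8, 21 also at distance 3), via 16-11-22-12 — 3 edges.

3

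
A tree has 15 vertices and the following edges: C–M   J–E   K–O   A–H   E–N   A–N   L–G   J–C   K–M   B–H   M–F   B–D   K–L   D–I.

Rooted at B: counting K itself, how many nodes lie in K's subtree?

4

Descendants of K (including itself): K, O, L, G. That's 4.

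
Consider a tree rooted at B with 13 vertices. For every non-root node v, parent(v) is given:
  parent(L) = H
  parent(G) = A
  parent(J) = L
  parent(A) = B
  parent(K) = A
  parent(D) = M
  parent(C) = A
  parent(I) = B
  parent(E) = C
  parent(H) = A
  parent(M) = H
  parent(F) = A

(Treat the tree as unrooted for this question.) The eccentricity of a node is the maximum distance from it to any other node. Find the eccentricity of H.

3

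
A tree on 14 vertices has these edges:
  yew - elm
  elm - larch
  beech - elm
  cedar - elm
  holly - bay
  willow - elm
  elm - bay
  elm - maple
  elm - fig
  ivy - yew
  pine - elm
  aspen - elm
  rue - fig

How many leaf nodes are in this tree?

10

The leaves are aspen, beech, cedar, holly, ivy, larch, maple, pine, rue, willow.
That is 10 leaves.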